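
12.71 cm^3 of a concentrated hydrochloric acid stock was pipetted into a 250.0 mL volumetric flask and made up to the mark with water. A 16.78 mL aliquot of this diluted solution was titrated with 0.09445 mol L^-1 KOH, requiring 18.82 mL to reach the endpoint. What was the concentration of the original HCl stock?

2.08 M

n(KOH) = 0.09445 x 0.01882 = 0.001778 mol.
n(HCl) in the aliquot = 0.001778 mol.
[diluted HCl] = 0.001778 / 0.01678 = 0.1059 M.
Dilution factor = 250.0/12.71 = 19.67, so [stock] = 0.1059 x 19.67 = 2.08 M.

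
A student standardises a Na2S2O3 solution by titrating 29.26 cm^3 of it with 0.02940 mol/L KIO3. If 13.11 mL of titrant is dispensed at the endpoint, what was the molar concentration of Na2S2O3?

0.0790 M

n(KIO3) = 0.02940 x 0.01311 = 0.0003854 mol.
From the balanced equation, 1 mol KIO3 reacts with 6 mol Na2S2O3, so n(Na2S2O3) = 0.0003854 x 6/1 = 0.002313 mol.
[Na2S2O3] = 0.002313 / 0.02926 L = 0.0790 M.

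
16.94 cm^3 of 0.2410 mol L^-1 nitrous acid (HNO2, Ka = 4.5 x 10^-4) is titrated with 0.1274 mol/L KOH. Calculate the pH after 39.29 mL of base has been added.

n(acid) = 0.2410 x 0.01694 = 0.004083 mol; n(KOH) added = 0.1274 x 0.03929 = 0.005006 mol.
Base is in excess by 0.005006 - 0.004083 = 0.0009230 mol in a total volume of 0.05623 L.
[OH^-] = 0.0009230/0.05623 = 0.01641 M, so pOH = 1.78 and pH = 14.00 - 1.78 = 12.22.

12.22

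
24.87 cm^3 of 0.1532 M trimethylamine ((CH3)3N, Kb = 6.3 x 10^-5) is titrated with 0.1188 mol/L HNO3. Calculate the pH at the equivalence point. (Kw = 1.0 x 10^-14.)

5.49

n((CH3)3N) = 0.1532 x 0.02487 = 0.003810 mol; V(HNO3) at equivalence = 0.003810/0.1188 = 0.03207 L.
At equivalence the base is fully converted to (CH3)3NH+; total volume = 0.05694 L, so [(CH3)3NH+] = 0.003810/0.05694 = 0.06691 M.
Ka((CH3)3NH+) = Kw/Kb = 1.0e-14 / 6.3 x 10^-5 = 1.59e-10.
[H^+] = sqrt(Ka x [(CH3)3NH+]) = sqrt(1.59e-10 x 0.06691) = 3.26e-6 M.
pH = -log(3.26e-6) = 5.49.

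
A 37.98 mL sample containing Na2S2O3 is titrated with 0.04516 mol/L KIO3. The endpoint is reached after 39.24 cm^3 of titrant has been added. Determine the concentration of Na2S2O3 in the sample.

0.280 M

n(KIO3) = 0.04516 x 0.03924 = 0.001772 mol.
From the balanced equation, 1 mol KIO3 reacts with 6 mol Na2S2O3, so n(Na2S2O3) = 0.001772 x 6/1 = 0.01063 mol.
[Na2S2O3] = 0.01063 / 0.03798 L = 0.280 M.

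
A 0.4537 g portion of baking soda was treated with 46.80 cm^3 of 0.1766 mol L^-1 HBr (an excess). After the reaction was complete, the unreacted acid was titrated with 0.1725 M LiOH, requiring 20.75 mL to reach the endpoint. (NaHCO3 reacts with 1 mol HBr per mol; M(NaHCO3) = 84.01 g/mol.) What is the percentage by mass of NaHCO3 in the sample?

86.8%

Total n(HBr) added = 0.1766 x 0.04680 = 0.008265 mol.
n(LiOH) used = 0.1725 x 0.02075 = 0.003579 mol, which equals the excess n(HBr).
So n(HBr) consumed by the sample = 0.008265 - 0.003579 = 0.004686 mol.
n(NaHCO3) = 0.004686 / 1 = 0.004686 mol.
mass NaHCO3 = 0.004686 x 84.01 = 0.3936 g, so %NaHCO3 = 0.3936/0.4537 x 100 = 86.8%.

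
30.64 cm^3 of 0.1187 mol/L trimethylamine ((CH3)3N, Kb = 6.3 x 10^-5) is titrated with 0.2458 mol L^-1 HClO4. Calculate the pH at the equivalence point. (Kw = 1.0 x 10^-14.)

n((CH3)3N) = 0.1187 x 0.03064 = 0.003637 mol; V(HClO4) at equivalence = 0.003637/0.2458 = 0.01480 L.
At equivalence the base is fully converted to (CH3)3NH+; total volume = 0.04544 L, so [(CH3)3NH+] = 0.003637/0.04544 = 0.08005 M.
Ka((CH3)3NH+) = Kw/Kb = 1.0e-14 / 6.3 x 10^-5 = 1.59e-10.
[H^+] = sqrt(Ka x [(CH3)3NH+]) = sqrt(1.59e-10 x 0.08005) = 3.56e-6 M.
pH = -log(3.56e-6) = 5.45.

5.45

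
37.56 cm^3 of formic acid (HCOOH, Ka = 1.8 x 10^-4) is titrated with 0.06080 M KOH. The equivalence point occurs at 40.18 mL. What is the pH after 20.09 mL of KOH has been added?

20.09 mL is exactly half the equivalence volume (40.18/2), i.e. the half-equivalence point.
There, n(HA) = n(A^-), so pH = pKa = -log(1.8 x 10^-4) = 3.74.

3.74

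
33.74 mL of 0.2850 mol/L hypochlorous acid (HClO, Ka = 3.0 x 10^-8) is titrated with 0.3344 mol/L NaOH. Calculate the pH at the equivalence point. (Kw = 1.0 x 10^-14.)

10.36

n(HClO) = 0.2850 x 0.03374 = 0.009616 mol; V(NaOH) at equivalence = 0.009616/0.3344 = 0.02876 L.
At equivalence all the acid is converted to ClO-; total volume = 0.03374 + 0.02876 = 0.06250 L, so [ClO-] = 0.009616/0.06250 = 0.1539 M.
Kb = Kw/Ka = 1.0e-14 / 3.0 x 10^-8 = 3.33e-7.
[OH^-] = sqrt(Kb x [ClO-]) = sqrt(3.33e-7 x 0.1539) = 0.000226 M.
pOH = 3.64, so pH = 14.00 - 3.64 = 10.36.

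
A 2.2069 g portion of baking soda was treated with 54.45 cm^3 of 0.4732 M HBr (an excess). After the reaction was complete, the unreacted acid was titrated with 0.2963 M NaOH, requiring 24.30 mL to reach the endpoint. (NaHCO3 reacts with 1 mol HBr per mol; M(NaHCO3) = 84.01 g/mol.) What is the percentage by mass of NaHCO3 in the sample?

70.7%

Total n(HBr) added = 0.4732 x 0.05445 = 0.02577 mol.
n(NaOH) used = 0.2963 x 0.02430 = 0.007200 mol, which equals the excess n(HBr).
So n(HBr) consumed by the sample = 0.02577 - 0.007200 = 0.01857 mol.
n(NaHCO3) = 0.01857 / 1 = 0.01857 mol.
mass NaHCO3 = 0.01857 x 84.01 = 1.560 g, so %NaHCO3 = 1.560/2.2069 x 100 = 70.7%.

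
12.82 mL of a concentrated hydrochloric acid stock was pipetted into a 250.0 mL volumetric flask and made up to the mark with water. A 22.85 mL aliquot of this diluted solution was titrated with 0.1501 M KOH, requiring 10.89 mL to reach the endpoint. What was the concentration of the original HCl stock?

n(KOH) = 0.1501 x 0.01089 = 0.001635 mol.
n(HCl) in the aliquot = 0.001635 mol.
[diluted HCl] = 0.001635 / 0.02285 = 0.07154 M.
Dilution factor = 250.0/12.82 = 19.50, so [stock] = 0.07154 x 19.50 = 1.40 M.

1.40 M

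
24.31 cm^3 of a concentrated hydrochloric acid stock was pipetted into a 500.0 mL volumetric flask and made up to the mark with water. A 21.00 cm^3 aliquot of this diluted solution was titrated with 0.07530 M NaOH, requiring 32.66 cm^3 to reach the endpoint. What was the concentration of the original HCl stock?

n(NaOH) = 0.07530 x 0.03266 = 0.002459 mol.
n(HCl) in the aliquot = 0.002459 mol.
[diluted HCl] = 0.002459 / 0.02100 = 0.1171 M.
Dilution factor = 500.0/24.31 = 20.57, so [stock] = 0.1171 x 20.57 = 2.41 M.

2.41 M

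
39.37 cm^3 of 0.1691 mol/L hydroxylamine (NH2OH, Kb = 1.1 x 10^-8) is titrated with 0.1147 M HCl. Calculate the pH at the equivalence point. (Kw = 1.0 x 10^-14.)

n(NH2OH) = 0.1691 x 0.03937 = 0.006657 mol; V(HCl) at equivalence = 0.006657/0.1147 = 0.05804 L.
At equivalence the base is fully converted to NH3OH+; total volume = 0.09741 L, so [NH3OH+] = 0.006657/0.09741 = 0.06834 M.
Ka(NH3OH+) = Kw/Kb = 1.0e-14 / 1.1 x 10^-8 = 9.09e-7.
[H^+] = sqrt(Ka x [NH3OH+]) = sqrt(9.09e-7 x 0.06834) = 0.000249 M.
pH = -log(0.000249) = 3.60.

3.60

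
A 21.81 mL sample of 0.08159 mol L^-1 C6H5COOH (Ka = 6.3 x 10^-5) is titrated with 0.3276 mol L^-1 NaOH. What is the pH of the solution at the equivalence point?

8.51

n(C6H5COOH) = 0.08159 x 0.02181 = 0.001779 mol; V(NaOH) at equivalence = 0.001779/0.3276 = 0.005432 L.
At equivalence all the acid is converted to C6H5COO-; total volume = 0.02181 + 0.005432 = 0.02724 L, so [C6H5COO-] = 0.001779/0.02724 = 0.06532 M.
Kb = Kw/Ka = 1.0e-14 / 6.3 x 10^-5 = 1.59e-10.
[OH^-] = sqrt(Kb x [C6H5COO-]) = sqrt(1.59e-10 x 0.06532) = 3.22e-6 M.
pOH = 5.49, so pH = 14.00 - 5.49 = 8.51.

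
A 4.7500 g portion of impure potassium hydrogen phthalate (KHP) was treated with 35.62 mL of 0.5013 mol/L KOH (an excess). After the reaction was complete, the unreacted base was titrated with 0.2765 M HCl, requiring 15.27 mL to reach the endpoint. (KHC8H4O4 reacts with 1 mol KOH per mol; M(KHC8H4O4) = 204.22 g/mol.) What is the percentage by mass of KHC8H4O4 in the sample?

Total n(KOH) added = 0.5013 x 0.03562 = 0.01786 mol.
n(HCl) used = 0.2765 x 0.01527 = 0.004222 mol, which equals the excess n(KOH).
So n(KOH) consumed by the sample = 0.01786 - 0.004222 = 0.01363 mol.
n(KHC8H4O4) = 0.01363 / 1 = 0.01363 mol.
mass KHC8H4O4 = 0.01363 x 204.22 = 2.784 g, so %KHC8H4O4 = 2.784/4.7500 x 100 = 58.6%.

58.6%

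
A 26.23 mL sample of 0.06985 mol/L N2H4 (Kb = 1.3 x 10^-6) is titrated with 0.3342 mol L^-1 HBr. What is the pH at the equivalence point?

4.68

n(N2H4) = 0.06985 x 0.02623 = 0.001832 mol; V(HBr) at equivalence = 0.001832/0.3342 = 0.005482 L.
At equivalence the base is fully converted to N2H5+; total volume = 0.03171 L, so [N2H5+] = 0.001832/0.03171 = 0.05777 M.
Ka(N2H5+) = Kw/Kb = 1.0e-14 / 1.3 x 10^-6 = 7.69e-9.
[H^+] = sqrt(Ka x [N2H5+]) = sqrt(7.69e-9 x 0.05777) = 2.11e-5 M.
pH = -log(2.11e-5) = 4.68.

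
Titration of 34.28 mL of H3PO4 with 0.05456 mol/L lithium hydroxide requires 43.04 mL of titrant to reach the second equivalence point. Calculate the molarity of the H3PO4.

n(LiOH) = 0.05456 x 0.04304 = 0.002348 mol.
At the second equivalence point, 2 mol OH^- react per mol H3PO4, so n(H3PO4) = 0.002348 / 2 = 0.001174 mol.
[H3PO4] = 0.001174 / 0.03428 L = 0.0343 M.

0.0343 M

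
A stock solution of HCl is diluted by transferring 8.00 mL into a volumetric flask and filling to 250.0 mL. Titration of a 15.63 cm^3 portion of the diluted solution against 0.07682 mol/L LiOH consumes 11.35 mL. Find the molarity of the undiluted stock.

n(LiOH) = 0.07682 x 0.01135 = 0.0008719 mol.
n(HCl) in the aliquot = 0.0008719 mol.
[diluted HCl] = 0.0008719 / 0.01563 = 0.05578 M.
Dilution factor = 250.0/8.000 = 31.25, so [stock] = 0.05578 x 31.25 = 1.74 M.

1.74 M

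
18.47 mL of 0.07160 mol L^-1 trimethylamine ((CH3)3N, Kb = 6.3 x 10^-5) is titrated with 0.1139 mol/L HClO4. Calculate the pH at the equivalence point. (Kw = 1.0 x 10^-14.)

n((CH3)3N) = 0.07160 x 0.01847 = 0.001322 mol; V(HClO4) at equivalence = 0.001322/0.1139 = 0.01161 L.
At equivalence the base is fully converted to (CH3)3NH+; total volume = 0.03008 L, so [(CH3)3NH+] = 0.001322/0.03008 = 0.04396 M.
Ka((CH3)3NH+) = Kw/Kb = 1.0e-14 / 6.3 x 10^-5 = 1.59e-10.
[H^+] = sqrt(Ka x [(CH3)3NH+]) = sqrt(1.59e-10 x 0.04396) = 2.64e-6 M.
pH = -log(2.64e-6) = 5.58.

5.58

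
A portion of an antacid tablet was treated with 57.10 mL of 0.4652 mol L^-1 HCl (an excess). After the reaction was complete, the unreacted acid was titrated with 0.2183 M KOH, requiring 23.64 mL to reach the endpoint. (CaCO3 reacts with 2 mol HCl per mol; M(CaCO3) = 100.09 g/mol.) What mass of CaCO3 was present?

1.07 g

Total n(HCl) added = 0.4652 x 0.05710 = 0.02656 mol.
n(KOH) used = 0.2183 x 0.02364 = 0.005161 mol, which equals the excess n(HCl).
So n(HCl) consumed by the sample = 0.02656 - 0.005161 = 0.02140 mol.
n(CaCO3) = 0.02140 / 2 = 0.01070 mol.
mass = 0.01070 mol x 100.09 g/mol = 1.07 g.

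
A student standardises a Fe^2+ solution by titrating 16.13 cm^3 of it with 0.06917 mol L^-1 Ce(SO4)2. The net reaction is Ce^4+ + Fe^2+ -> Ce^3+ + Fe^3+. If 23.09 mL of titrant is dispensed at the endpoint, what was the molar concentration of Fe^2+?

n(Ce(SO4)2) = 0.06917 x 0.02309 = 0.001597 mol.
From the balanced equation, 1 mol Ce(SO4)2 reacts with 1 mol Fe^2+, so n(Fe^2+) = 0.001597 x 1/1 = 0.001597 mol.
[Fe^2+] = 0.001597 / 0.01613 L = 0.0990 M.

0.0990 M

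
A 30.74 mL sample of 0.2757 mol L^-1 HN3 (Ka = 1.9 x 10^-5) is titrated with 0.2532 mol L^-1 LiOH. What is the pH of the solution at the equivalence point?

n(HN3) = 0.2757 x 0.03074 = 0.008475 mol; V(LiOH) at equivalence = 0.008475/0.2532 = 0.03347 L.
At equivalence all the acid is converted to N3-; total volume = 0.03074 + 0.03347 = 0.06421 L, so [N3-] = 0.008475/0.06421 = 0.1320 M.
Kb = Kw/Ka = 1.0e-14 / 1.9 x 10^-5 = 5.26e-10.
[OH^-] = sqrt(Kb x [N3-]) = sqrt(5.26e-10 x 0.1320) = 8.33e-6 M.
pOH = 5.08, so pH = 14.00 - 5.08 = 8.92.

8.92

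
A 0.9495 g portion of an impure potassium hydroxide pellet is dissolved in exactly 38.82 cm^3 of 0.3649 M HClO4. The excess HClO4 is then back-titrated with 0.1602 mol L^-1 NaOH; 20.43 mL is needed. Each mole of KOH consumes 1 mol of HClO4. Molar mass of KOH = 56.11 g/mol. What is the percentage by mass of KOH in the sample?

Total n(HClO4) added = 0.3649 x 0.03882 = 0.01417 mol.
n(NaOH) used = 0.1602 x 0.02043 = 0.003273 mol, which equals the excess n(HClO4).
So n(HClO4) consumed by the sample = 0.01417 - 0.003273 = 0.01089 mol.
n(KOH) = 0.01089 / 1 = 0.01089 mol.
mass KOH = 0.01089 x 56.11 = 0.6112 g, so %KOH = 0.6112/0.9495 x 100 = 64.4%.

64.4%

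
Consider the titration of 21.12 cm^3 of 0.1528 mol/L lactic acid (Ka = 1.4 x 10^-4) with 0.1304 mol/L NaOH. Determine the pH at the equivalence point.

8.35

n(HC3H5O3) = 0.1528 x 0.02112 = 0.003227 mol; V(NaOH) at equivalence = 0.003227/0.1304 = 0.02475 L.
At equivalence all the acid is converted to C3H5O3-; total volume = 0.02112 + 0.02475 = 0.04587 L, so [C3H5O3-] = 0.003227/0.04587 = 0.07036 M.
Kb = Kw/Ka = 1.0e-14 / 1.4 x 10^-4 = 7.14e-11.
[OH^-] = sqrt(Kb x [C3H5O3-]) = sqrt(7.14e-11 x 0.07036) = 2.24e-6 M.
pOH = 5.65, so pH = 14.00 - 5.65 = 8.35.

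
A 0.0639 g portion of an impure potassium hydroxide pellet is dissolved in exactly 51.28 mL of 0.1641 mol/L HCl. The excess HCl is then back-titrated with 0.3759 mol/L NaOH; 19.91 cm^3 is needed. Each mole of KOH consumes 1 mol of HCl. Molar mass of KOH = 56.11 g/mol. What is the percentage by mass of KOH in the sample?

81.7%

Total n(HCl) added = 0.1641 x 0.05128 = 0.008415 mol.
n(NaOH) used = 0.3759 x 0.01991 = 0.007484 mol, which equals the excess n(HCl).
So n(HCl) consumed by the sample = 0.008415 - 0.007484 = 0.0009309 mol.
n(KOH) = 0.0009309 / 1 = 0.0009309 mol.
mass KOH = 0.0009309 x 56.11 = 0.05223 g, so %KOH = 0.05223/0.0639 x 100 = 81.7%.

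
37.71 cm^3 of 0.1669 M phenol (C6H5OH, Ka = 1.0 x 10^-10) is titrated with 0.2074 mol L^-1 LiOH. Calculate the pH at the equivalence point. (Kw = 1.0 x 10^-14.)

n(C6H5OH) = 0.1669 x 0.03771 = 0.006294 mol; V(LiOH) at equivalence = 0.006294/0.2074 = 0.03035 L.
At equivalence all the acid is converted to C6H5O-; total volume = 0.03771 + 0.03035 = 0.06806 L, so [C6H5O-] = 0.006294/0.06806 = 0.09248 M.
Kb = Kw/Ka = 1.0e-14 / 1.0 x 10^-10 = 0.000100.
[OH^-] = sqrt(Kb x [C6H5O-]) = sqrt(0.000100 x 0.09248) = 0.00304 M.
pOH = 2.52, so pH = 14.00 - 2.52 = 11.48.

11.48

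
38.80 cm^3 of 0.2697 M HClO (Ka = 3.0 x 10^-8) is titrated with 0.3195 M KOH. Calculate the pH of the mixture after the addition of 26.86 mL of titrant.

Initial n(HClO) = 0.2697 x 0.03880 = 0.01046 mol.
n(KOH) added = 0.3195 x 0.02686 = 0.008582 mol, converting that many moles of HClO to ClO-.
Remaining n(HClO) = 0.001883 mol; n(ClO-) = 0.008582 mol.
By Henderson-Hasselbalch, pH = pKa + log([A^-]/[HA]) = 7.52 + log(0.008582/0.001883) = 7.52 + (+0.66) = 8.18.

8.18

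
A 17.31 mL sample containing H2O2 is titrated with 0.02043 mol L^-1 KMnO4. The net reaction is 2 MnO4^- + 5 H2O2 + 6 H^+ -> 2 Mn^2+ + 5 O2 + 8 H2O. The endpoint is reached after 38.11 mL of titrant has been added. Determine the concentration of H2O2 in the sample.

0.112 M

n(KMnO4) = 0.02043 x 0.03811 = 0.0007786 mol.
From the balanced equation, 2 mol KMnO4 reacts with 5 mol H2O2, so n(H2O2) = 0.0007786 x 5/2 = 0.001946 mol.
[H2O2] = 0.001946 / 0.01731 L = 0.112 M.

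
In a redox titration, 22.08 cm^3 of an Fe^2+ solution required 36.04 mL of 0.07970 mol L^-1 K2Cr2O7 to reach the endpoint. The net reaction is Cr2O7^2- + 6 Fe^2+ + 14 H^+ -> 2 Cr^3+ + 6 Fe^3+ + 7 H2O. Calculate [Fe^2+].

n(K2Cr2O7) = 0.07970 x 0.03604 = 0.002872 mol.
From the balanced equation, 1 mol K2Cr2O7 reacts with 6 mol Fe^2+, so n(Fe^2+) = 0.002872 x 6/1 = 0.01723 mol.
[Fe^2+] = 0.01723 / 0.02208 L = 0.781 M.

0.781 M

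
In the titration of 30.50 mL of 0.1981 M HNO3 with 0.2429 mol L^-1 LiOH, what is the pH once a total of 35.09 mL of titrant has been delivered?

12.58

n(acid) = 0.1981 x 0.03050 = 0.006042 mol; n(LiOH) added = 0.2429 x 0.03509 = 0.008523 mol.
Base is in excess by 0.008523 - 0.006042 = 0.002481 mol in a total volume of 0.06559 L.
[OH^-] = 0.002481/0.06559 = 0.03783 M, so pOH = 1.42 and pH = 14.00 - 1.42 = 12.58.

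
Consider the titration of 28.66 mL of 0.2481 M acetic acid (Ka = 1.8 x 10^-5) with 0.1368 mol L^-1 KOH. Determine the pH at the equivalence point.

8.85

n(CH3COOH) = 0.2481 x 0.02866 = 0.007111 mol; V(KOH) at equivalence = 0.007111/0.1368 = 0.05198 L.
At equivalence all the acid is converted to CH3COO-; total volume = 0.02866 + 0.05198 = 0.08064 L, so [CH3COO-] = 0.007111/0.08064 = 0.08818 M.
Kb = Kw/Ka = 1.0e-14 / 1.8 x 10^-5 = 5.56e-10.
[OH^-] = sqrt(Kb x [CH3COO-]) = sqrt(5.56e-10 x 0.08818) = 7.00e-6 M.
pOH = 5.15, so pH = 14.00 - 5.15 = 8.85.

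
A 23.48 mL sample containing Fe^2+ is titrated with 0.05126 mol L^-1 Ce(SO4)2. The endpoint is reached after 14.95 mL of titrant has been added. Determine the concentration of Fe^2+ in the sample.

0.0326 M

n(Ce(SO4)2) = 0.05126 x 0.01495 = 0.0007663 mol.
From the balanced equation, 1 mol Ce(SO4)2 reacts with 1 mol Fe^2+, so n(Fe^2+) = 0.0007663 x 1/1 = 0.0007663 mol.
[Fe^2+] = 0.0007663 / 0.02348 L = 0.0326 M.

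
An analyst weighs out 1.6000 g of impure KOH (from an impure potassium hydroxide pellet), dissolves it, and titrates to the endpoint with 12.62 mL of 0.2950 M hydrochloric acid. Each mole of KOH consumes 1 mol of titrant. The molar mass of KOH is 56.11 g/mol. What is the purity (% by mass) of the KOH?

n(HCl) = 0.2950 x 0.01262 = 0.003723 mol.
n(KOH) = 0.003723 / 1 = 0.003723 mol.
mass of KOH = 0.003723 x 56.11 = 0.2089 g.
% purity = 0.2089 / 1.6000 x 100 = 13.1%.

13.1%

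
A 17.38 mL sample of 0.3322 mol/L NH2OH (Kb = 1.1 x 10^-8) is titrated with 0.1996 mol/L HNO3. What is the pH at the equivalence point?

n(NH2OH) = 0.3322 x 0.01738 = 0.005774 mol; V(HNO3) at equivalence = 0.005774/0.1996 = 0.02893 L.
At equivalence the base is fully converted to NH3OH+; total volume = 0.04631 L, so [NH3OH+] = 0.005774/0.04631 = 0.1247 M.
Ka(NH3OH+) = Kw/Kb = 1.0e-14 / 1.1 x 10^-8 = 9.09e-7.
[H^+] = sqrt(Ka x [NH3OH+]) = sqrt(9.09e-7 x 0.1247) = 0.000337 M.
pH = -log(0.000337) = 3.47.

3.47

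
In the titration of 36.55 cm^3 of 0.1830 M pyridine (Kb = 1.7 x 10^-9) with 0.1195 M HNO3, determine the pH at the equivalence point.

n(C5H5N) = 0.1830 x 0.03655 = 0.006689 mol; V(HNO3) at equivalence = 0.006689/0.1195 = 0.05597 L.
At equivalence the base is fully converted to C5H5NH+; total volume = 0.09252 L, so [C5H5NH+] = 0.006689/0.09252 = 0.07229 M.
Ka(C5H5NH+) = Kw/Kb = 1.0e-14 / 1.7 x 10^-9 = 5.88e-6.
[H^+] = sqrt(Ka x [C5H5NH+]) = sqrt(5.88e-6 x 0.07229) = 0.000652 M.
pH = -log(0.000652) = 3.19.

3.19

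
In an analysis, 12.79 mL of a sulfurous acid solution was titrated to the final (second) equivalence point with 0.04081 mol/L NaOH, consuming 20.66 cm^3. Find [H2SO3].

n(NaOH) = 0.04081 x 0.02066 = 0.0008431 mol.
At the final (second) equivalence point, 2 mol OH^- react per mol H2SO3, so n(H2SO3) = 0.0008431 / 2 = 0.0004216 mol.
[H2SO3] = 0.0004216 / 0.01279 L = 0.0330 M.

0.0330 M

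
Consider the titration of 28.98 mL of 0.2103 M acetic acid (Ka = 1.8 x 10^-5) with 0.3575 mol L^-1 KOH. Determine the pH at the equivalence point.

8.93

n(CH3COOH) = 0.2103 x 0.02898 = 0.006094 mol; V(KOH) at equivalence = 0.006094/0.3575 = 0.01705 L.
At equivalence all the acid is converted to CH3COO-; total volume = 0.02898 + 0.01705 = 0.04603 L, so [CH3COO-] = 0.006094/0.04603 = 0.1324 M.
Kb = Kw/Ka = 1.0e-14 / 1.8 x 10^-5 = 5.56e-10.
[OH^-] = sqrt(Kb x [CH3COO-]) = sqrt(5.56e-10 x 0.1324) = 8.58e-6 M.
pOH = 5.07, so pH = 14.00 - 5.07 = 8.93.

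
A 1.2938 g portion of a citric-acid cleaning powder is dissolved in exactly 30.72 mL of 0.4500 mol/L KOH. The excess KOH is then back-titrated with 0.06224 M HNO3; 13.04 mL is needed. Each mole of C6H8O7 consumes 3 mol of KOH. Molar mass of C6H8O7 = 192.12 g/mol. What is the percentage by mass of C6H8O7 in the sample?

64.4%

Total n(KOH) added = 0.4500 x 0.03072 = 0.01382 mol.
n(HNO3) used = 0.06224 x 0.01304 = 0.0008116 mol, which equals the excess n(KOH).
So n(KOH) consumed by the sample = 0.01382 - 0.0008116 = 0.01301 mol.
n(C6H8O7) = 0.01301 / 3 = 0.004337 mol.
mass C6H8O7 = 0.004337 x 192.12 = 0.8333 g, so %C6H8O7 = 0.8333/1.2938 x 100 = 64.4%.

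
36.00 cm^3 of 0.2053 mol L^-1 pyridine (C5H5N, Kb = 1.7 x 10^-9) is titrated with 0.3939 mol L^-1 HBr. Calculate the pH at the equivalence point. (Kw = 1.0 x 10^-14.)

n(C5H5N) = 0.2053 x 0.03600 = 0.007391 mol; V(HBr) at equivalence = 0.007391/0.3939 = 0.01876 L.
At equivalence the base is fully converted to C5H5NH+; total volume = 0.05476 L, so [C5H5NH+] = 0.007391/0.05476 = 0.1350 M.
Ka(C5H5NH+) = Kw/Kb = 1.0e-14 / 1.7 x 10^-9 = 5.88e-6.
[H^+] = sqrt(Ka x [C5H5NH+]) = sqrt(5.88e-6 x 0.1350) = 0.000891 M.
pH = -log(0.000891) = 3.05.

3.05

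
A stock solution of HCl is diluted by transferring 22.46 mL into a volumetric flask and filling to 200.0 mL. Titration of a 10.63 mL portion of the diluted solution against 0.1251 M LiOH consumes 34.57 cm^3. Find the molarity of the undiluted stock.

3.62 M

n(LiOH) = 0.1251 x 0.03457 = 0.004325 mol.
n(HCl) in the aliquot = 0.004325 mol.
[diluted HCl] = 0.004325 / 0.01063 = 0.4068 M.
Dilution factor = 200.0/22.46 = 8.905, so [stock] = 0.4068 x 8.905 = 3.62 M.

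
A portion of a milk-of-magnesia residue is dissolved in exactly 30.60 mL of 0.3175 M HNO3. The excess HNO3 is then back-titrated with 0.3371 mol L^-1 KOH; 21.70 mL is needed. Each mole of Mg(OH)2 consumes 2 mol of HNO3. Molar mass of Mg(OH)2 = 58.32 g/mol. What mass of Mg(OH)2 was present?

Total n(HNO3) added = 0.3175 x 0.03060 = 0.009716 mol.
n(KOH) used = 0.3371 x 0.02170 = 0.007315 mol, which equals the excess n(HNO3).
So n(HNO3) consumed by the sample = 0.009716 - 0.007315 = 0.002400 mol.
n(Mg(OH)2) = 0.002400 / 2 = 0.001200 mol.
mass = 0.001200 mol x 58.32 g/mol = 0.0700 g.

0.0700 g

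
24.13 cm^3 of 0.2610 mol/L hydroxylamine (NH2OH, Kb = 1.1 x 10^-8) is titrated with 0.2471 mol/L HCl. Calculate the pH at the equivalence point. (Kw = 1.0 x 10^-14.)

3.47

n(NH2OH) = 0.2610 x 0.02413 = 0.006298 mol; V(HCl) at equivalence = 0.006298/0.2471 = 0.02549 L.
At equivalence the base is fully converted to NH3OH+; total volume = 0.04962 L, so [NH3OH+] = 0.006298/0.04962 = 0.1269 M.
Ka(NH3OH+) = Kw/Kb = 1.0e-14 / 1.1 x 10^-8 = 9.09e-7.
[H^+] = sqrt(Ka x [NH3OH+]) = sqrt(9.09e-7 x 0.1269) = 0.000340 M.
pH = -log(0.000340) = 3.47.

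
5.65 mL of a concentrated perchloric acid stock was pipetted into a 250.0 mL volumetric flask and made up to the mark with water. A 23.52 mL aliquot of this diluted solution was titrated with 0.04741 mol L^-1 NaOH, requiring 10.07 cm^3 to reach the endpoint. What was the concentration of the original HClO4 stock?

n(NaOH) = 0.04741 x 0.01007 = 0.0004774 mol.
n(HClO4) in the aliquot = 0.0004774 mol.
[diluted HClO4] = 0.0004774 / 0.02352 = 0.02030 M.
Dilution factor = 250.0/5.650 = 44.25, so [stock] = 0.02030 x 44.25 = 0.898 M.

0.898 M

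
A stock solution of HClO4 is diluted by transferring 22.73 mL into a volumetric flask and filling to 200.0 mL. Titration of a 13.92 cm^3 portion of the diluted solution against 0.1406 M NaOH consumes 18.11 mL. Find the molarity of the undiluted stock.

1.61 M

n(NaOH) = 0.1406 x 0.01811 = 0.002546 mol.
n(HClO4) in the aliquot = 0.002546 mol.
[diluted HClO4] = 0.002546 / 0.01392 = 0.1829 M.
Dilution factor = 200.0/22.73 = 8.799, so [stock] = 0.1829 x 8.799 = 1.61 M.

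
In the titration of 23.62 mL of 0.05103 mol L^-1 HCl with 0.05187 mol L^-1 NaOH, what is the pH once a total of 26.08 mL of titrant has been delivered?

11.47

n(acid) = 0.05103 x 0.02362 = 0.001205 mol; n(NaOH) added = 0.05187 x 0.02608 = 0.001353 mol.
Base is in excess by 0.001353 - 0.001205 = 0.0001474 mol in a total volume of 0.04970 L.
[OH^-] = 0.0001474/0.04970 = 0.002967 M, so pOH = 2.53 and pH = 14.00 - 2.53 = 11.47.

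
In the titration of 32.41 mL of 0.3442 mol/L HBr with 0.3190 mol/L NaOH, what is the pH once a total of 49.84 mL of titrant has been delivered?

n(acid) = 0.3442 x 0.03241 = 0.01116 mol; n(NaOH) added = 0.3190 x 0.04984 = 0.01590 mol.
Base is in excess by 0.01590 - 0.01116 = 0.004743 mol in a total volume of 0.08225 L.
[OH^-] = 0.004743/0.08225 = 0.05767 M, so pOH = 1.24 and pH = 14.00 - 1.24 = 12.76.

12.76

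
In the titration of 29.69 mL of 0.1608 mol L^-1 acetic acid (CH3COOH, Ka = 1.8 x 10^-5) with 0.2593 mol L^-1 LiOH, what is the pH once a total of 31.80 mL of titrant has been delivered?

n(acid) = 0.1608 x 0.02969 = 0.004774 mol; n(LiOH) added = 0.2593 x 0.03180 = 0.008246 mol.
Base is in excess by 0.008246 - 0.004774 = 0.003472 mol in a total volume of 0.06149 L.
[OH^-] = 0.003472/0.06149 = 0.05646 M, so pOH = 1.25 and pH = 14.00 - 1.25 = 12.75.

12.75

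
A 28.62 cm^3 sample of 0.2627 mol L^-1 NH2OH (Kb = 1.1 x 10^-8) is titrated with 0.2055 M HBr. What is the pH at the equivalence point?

3.49

n(NH2OH) = 0.2627 x 0.02862 = 0.007518 mol; V(HBr) at equivalence = 0.007518/0.2055 = 0.03659 L.
At equivalence the base is fully converted to NH3OH+; total volume = 0.06521 L, so [NH3OH+] = 0.007518/0.06521 = 0.1153 M.
Ka(NH3OH+) = Kw/Kb = 1.0e-14 / 1.1 x 10^-8 = 9.09e-7.
[H^+] = sqrt(Ka x [NH3OH+]) = sqrt(9.09e-7 x 0.1153) = 0.000324 M.
pH = -log(0.000324) = 3.49.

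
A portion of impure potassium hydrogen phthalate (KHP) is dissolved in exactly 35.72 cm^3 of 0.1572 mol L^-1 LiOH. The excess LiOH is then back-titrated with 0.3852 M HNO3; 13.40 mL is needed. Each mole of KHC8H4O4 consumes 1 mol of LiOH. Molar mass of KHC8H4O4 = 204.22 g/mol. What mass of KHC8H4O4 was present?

0.0926 g

Total n(LiOH) added = 0.1572 x 0.03572 = 0.005615 mol.
n(HNO3) used = 0.3852 x 0.01340 = 0.005162 mol, which equals the excess n(LiOH).
So n(LiOH) consumed by the sample = 0.005615 - 0.005162 = 0.0004535 mol.
n(KHC8H4O4) = 0.0004535 / 1 = 0.0004535 mol.
mass = 0.0004535 mol x 204.22 g/mol = 0.0926 g.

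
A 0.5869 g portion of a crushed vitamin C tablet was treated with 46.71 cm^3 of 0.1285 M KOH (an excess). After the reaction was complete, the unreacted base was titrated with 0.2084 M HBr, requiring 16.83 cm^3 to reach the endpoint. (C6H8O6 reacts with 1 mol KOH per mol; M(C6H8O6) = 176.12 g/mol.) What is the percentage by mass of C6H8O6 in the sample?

74.9%

Total n(KOH) added = 0.1285 x 0.04671 = 0.006002 mol.
n(HBr) used = 0.2084 x 0.01683 = 0.003507 mol, which equals the excess n(KOH).
So n(KOH) consumed by the sample = 0.006002 - 0.003507 = 0.002495 mol.
n(C6H8O6) = 0.002495 / 1 = 0.002495 mol.
mass C6H8O6 = 0.002495 x 176.12 = 0.4394 g, so %C6H8O6 = 0.4394/0.5869 x 100 = 74.9%.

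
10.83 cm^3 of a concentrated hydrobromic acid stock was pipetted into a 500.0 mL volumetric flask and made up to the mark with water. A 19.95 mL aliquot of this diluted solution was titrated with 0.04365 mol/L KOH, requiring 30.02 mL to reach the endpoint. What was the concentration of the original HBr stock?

n(KOH) = 0.04365 x 0.03002 = 0.001310 mol.
n(HBr) in the aliquot = 0.001310 mol.
[diluted HBr] = 0.001310 / 0.01995 = 0.06568 M.
Dilution factor = 500.0/10.83 = 46.17, so [stock] = 0.06568 x 46.17 = 3.03 M.

3.03 M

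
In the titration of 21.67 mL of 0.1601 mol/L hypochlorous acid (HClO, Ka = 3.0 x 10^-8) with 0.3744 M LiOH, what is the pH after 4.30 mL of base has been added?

7.46

Initial n(HClO) = 0.1601 x 0.02167 = 0.003469 mol.
n(LiOH) added = 0.3744 x 0.004300 = 0.001610 mol, converting that many moles of HClO to ClO-.
Remaining n(HClO) = 0.001859 mol; n(ClO-) = 0.001610 mol.
By Henderson-Hasselbalch, pH = pKa + log([A^-]/[HA]) = 7.52 + log(0.001610/0.001859) = 7.52 + (-0.06) = 7.46.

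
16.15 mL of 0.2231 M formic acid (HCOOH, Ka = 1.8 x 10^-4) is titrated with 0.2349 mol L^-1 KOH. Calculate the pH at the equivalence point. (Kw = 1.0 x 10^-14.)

n(HCOOH) = 0.2231 x 0.01615 = 0.003603 mol; V(KOH) at equivalence = 0.003603/0.2349 = 0.01534 L.
At equivalence all the acid is converted to HCOO-; total volume = 0.01615 + 0.01534 = 0.03149 L, so [HCOO-] = 0.003603/0.03149 = 0.1144 M.
Kb = Kw/Ka = 1.0e-14 / 1.8 x 10^-4 = 5.56e-11.
[OH^-] = sqrt(Kb x [HCOO-]) = sqrt(5.56e-11 x 0.1144) = 2.52e-6 M.
pOH = 5.60, so pH = 14.00 - 5.60 = 8.40.

8.40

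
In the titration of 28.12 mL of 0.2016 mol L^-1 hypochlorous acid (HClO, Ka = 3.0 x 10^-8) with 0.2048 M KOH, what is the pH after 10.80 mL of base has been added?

7.33

Initial n(HClO) = 0.2016 x 0.02812 = 0.005669 mol.
n(KOH) added = 0.2048 x 0.01080 = 0.002212 mol, converting that many moles of HClO to ClO-.
Remaining n(HClO) = 0.003457 mol; n(ClO-) = 0.002212 mol.
By Henderson-Hasselbalch, pH = pKa + log([A^-]/[HA]) = 7.52 + log(0.002212/0.003457) = 7.52 + (-0.19) = 7.33.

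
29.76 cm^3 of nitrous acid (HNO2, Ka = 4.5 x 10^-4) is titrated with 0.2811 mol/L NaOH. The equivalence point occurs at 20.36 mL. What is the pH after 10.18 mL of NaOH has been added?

10.18 mL is exactly half the equivalence volume (20.36/2), i.e. the half-equivalence point.
There, n(HA) = n(A^-), so pH = pKa = -log(4.5 x 10^-4) = 3.35.

3.35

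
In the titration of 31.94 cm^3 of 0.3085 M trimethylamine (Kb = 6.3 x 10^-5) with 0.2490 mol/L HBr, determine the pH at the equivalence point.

5.33

n((CH3)3N) = 0.3085 x 0.03194 = 0.009853 mol; V(HBr) at equivalence = 0.009853/0.2490 = 0.03957 L.
At equivalence the base is fully converted to (CH3)3NH+; total volume = 0.07151 L, so [(CH3)3NH+] = 0.009853/0.07151 = 0.1378 M.
Ka((CH3)3NH+) = Kw/Kb = 1.0e-14 / 6.3 x 10^-5 = 1.59e-10.
[H^+] = sqrt(Ka x [(CH3)3NH+]) = sqrt(1.59e-10 x 0.1378) = 4.68e-6 M.
pH = -log(4.68e-6) = 5.33.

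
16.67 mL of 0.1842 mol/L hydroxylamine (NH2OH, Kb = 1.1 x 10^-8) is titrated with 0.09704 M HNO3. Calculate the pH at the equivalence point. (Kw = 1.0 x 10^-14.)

3.62

n(NH2OH) = 0.1842 x 0.01667 = 0.003071 mol; V(HNO3) at equivalence = 0.003071/0.09704 = 0.03164 L.
At equivalence the base is fully converted to NH3OH+; total volume = 0.04831 L, so [NH3OH+] = 0.003071/0.04831 = 0.06356 M.
Ka(NH3OH+) = Kw/Kb = 1.0e-14 / 1.1 x 10^-8 = 9.09e-7.
[H^+] = sqrt(Ka x [NH3OH+]) = sqrt(9.09e-7 x 0.06356) = 0.000240 M.
pH = -log(0.000240) = 3.62.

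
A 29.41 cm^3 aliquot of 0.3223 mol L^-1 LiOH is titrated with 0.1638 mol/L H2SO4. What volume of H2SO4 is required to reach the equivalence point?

n(LiOH) = 0.3223 mol/L x 0.02941 L = 0.009479 mol.
The neutralisation is 2 LiOH : 1 H2SO4, so n(H2SO4) = 0.009479 x 1/2 = 0.004739 mol.
V(H2SO4) = 0.004739 / 0.1638 = 0.02893 L = 28.9 mL.

28.9 mL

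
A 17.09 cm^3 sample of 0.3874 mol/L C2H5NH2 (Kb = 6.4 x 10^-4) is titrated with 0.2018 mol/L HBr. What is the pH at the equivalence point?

n(C2H5NH2) = 0.3874 x 0.01709 = 0.006621 mol; V(HBr) at equivalence = 0.006621/0.2018 = 0.03281 L.
At equivalence the base is fully converted to C2H5NH3+; total volume = 0.04990 L, so [C2H5NH3+] = 0.006621/0.04990 = 0.1327 M.
Ka(C2H5NH3+) = Kw/Kb = 1.0e-14 / 6.4 x 10^-4 = 1.56e-11.
[H^+] = sqrt(Ka x [C2H5NH3+]) = sqrt(1.56e-11 x 0.1327) = 1.44e-6 M.
pH = -log(1.44e-6) = 5.84.

5.84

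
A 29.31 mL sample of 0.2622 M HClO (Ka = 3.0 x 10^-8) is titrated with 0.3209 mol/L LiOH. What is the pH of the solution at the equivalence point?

n(HClO) = 0.2622 x 0.02931 = 0.007685 mol; V(LiOH) at equivalence = 0.007685/0.3209 = 0.02395 L.
At equivalence all the acid is converted to ClO-; total volume = 0.02931 + 0.02395 = 0.05326 L, so [ClO-] = 0.007685/0.05326 = 0.1443 M.
Kb = Kw/Ka = 1.0e-14 / 3.0 x 10^-8 = 3.33e-7.
[OH^-] = sqrt(Kb x [ClO-]) = sqrt(3.33e-7 x 0.1443) = 0.000219 M.
pOH = 3.66, so pH = 14.00 - 3.66 = 10.34.

10.34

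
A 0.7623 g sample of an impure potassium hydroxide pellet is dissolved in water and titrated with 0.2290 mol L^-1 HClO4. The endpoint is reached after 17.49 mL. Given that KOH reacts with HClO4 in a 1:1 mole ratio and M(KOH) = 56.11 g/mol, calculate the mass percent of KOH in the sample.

29.5%

n(HClO4) = 0.2290 x 0.01749 = 0.004005 mol.
n(KOH) = 0.004005 / 1 = 0.004005 mol.
mass of KOH = 0.004005 x 56.11 = 0.2247 g.
% purity = 0.2247 / 0.7623 x 100 = 29.5%.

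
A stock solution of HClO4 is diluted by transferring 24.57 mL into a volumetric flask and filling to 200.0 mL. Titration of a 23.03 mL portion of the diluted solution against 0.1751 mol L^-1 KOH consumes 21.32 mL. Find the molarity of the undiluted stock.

1.32 M

n(KOH) = 0.1751 x 0.02132 = 0.003733 mol.
n(HClO4) in the aliquot = 0.003733 mol.
[diluted HClO4] = 0.003733 / 0.02303 = 0.1621 M.
Dilution factor = 200.0/24.57 = 8.140, so [stock] = 0.1621 x 8.140 = 1.32 M.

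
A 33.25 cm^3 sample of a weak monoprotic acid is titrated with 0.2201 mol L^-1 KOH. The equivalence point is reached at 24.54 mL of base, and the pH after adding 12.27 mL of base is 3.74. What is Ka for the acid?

12.27 mL is half of the equivalence volume, so this is the half-equivalence point where [HA] = [A^-].
At half-equivalence pH = pKa, so pKa = 3.74.
Ka = 10^(-3.74) = 1.8 x 10^-4.

1.8 x 10^-4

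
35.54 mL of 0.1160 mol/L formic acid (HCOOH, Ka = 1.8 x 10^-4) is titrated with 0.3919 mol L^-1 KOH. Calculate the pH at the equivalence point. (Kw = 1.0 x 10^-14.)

n(HCOOH) = 0.1160 x 0.03554 = 0.004123 mol; V(KOH) at equivalence = 0.004123/0.3919 = 0.01052 L.
At equivalence all the acid is converted to HCOO-; total volume = 0.03554 + 0.01052 = 0.04606 L, so [HCOO-] = 0.004123/0.04606 = 0.08951 M.
Kb = Kw/Ka = 1.0e-14 / 1.8 x 10^-4 = 5.56e-11.
[OH^-] = sqrt(Kb x [HCOO-]) = sqrt(5.56e-11 x 0.08951) = 2.23e-6 M.
pOH = 5.65, so pH = 14.00 - 5.65 = 8.35.

8.35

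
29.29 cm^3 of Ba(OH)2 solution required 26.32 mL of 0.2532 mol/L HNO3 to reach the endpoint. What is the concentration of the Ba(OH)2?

0.114 M

n(HNO3) delivered = 0.2532 x 0.02632 = 0.006664 mol.
The reaction is 1 Ba(OH)2 + 2 HNO3, so n(Ba(OH)2) = 0.006664 x 1/2 = 0.003332 mol.
[Ba(OH)2] = 0.003332 mol / 0.02929 L = 0.114 M.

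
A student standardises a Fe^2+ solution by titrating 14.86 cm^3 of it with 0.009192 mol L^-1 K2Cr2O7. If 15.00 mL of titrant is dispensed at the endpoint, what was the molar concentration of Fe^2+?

n(K2Cr2O7) = 0.009192 x 0.01500 = 0.0001379 mol.
From the balanced equation, 1 mol K2Cr2O7 reacts with 6 mol Fe^2+, so n(Fe^2+) = 0.0001379 x 6/1 = 0.0008273 mol.
[Fe^2+] = 0.0008273 / 0.01486 L = 0.0557 M.

0.0557 M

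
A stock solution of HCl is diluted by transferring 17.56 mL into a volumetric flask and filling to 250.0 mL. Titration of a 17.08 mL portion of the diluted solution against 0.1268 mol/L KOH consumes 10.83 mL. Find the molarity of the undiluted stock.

1.14 M

n(KOH) = 0.1268 x 0.01083 = 0.001373 mol.
n(HCl) in the aliquot = 0.001373 mol.
[diluted HCl] = 0.001373 / 0.01708 = 0.08040 M.
Dilution factor = 250.0/17.56 = 14.24, so [stock] = 0.08040 x 14.24 = 1.14 M.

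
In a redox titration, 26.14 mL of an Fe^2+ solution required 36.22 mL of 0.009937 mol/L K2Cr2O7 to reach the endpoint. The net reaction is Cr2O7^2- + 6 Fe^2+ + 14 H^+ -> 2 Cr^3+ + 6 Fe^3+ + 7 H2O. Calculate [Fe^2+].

0.0826 M

n(K2Cr2O7) = 0.009937 x 0.03622 = 0.0003599 mol.
From the balanced equation, 1 mol K2Cr2O7 reacts with 6 mol Fe^2+, so n(Fe^2+) = 0.0003599 x 6/1 = 0.002160 mol.
[Fe^2+] = 0.002160 / 0.02614 L = 0.0826 M.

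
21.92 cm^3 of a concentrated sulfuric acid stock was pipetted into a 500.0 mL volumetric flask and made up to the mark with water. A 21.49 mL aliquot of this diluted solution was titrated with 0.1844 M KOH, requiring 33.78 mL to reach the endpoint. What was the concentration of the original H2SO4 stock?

3.31 M

n(KOH) = 0.1844 x 0.03378 = 0.006229 mol.
n(H2SO4) in the aliquot = 0.006229 x 1/2 = 0.003115 mol.
[diluted H2SO4] = 0.003115 / 0.02149 = 0.1449 M.
Dilution factor = 500.0/21.92 = 22.81, so [stock] = 0.1449 x 22.81 = 3.31 M.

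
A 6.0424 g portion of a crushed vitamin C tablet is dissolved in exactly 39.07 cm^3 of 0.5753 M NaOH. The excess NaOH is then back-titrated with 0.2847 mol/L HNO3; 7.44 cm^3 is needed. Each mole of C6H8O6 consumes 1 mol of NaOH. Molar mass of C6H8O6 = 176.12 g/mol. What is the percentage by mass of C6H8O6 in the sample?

59.3%

Total n(NaOH) added = 0.5753 x 0.03907 = 0.02248 mol.
n(HNO3) used = 0.2847 x 0.007440 = 0.002118 mol, which equals the excess n(NaOH).
So n(NaOH) consumed by the sample = 0.02248 - 0.002118 = 0.02036 mol.
n(C6H8O6) = 0.02036 / 1 = 0.02036 mol.
mass C6H8O6 = 0.02036 x 176.12 = 3.586 g, so %C6H8O6 = 3.586/6.0424 x 100 = 59.3%.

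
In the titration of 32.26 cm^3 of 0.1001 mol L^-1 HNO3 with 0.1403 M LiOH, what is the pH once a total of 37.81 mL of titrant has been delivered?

12.47

n(acid) = 0.1001 x 0.03226 = 0.003229 mol; n(LiOH) added = 0.1403 x 0.03781 = 0.005305 mol.
Base is in excess by 0.005305 - 0.003229 = 0.002076 mol in a total volume of 0.07007 L.
[OH^-] = 0.002076/0.07007 = 0.02962 M, so pOH = 1.53 and pH = 14.00 - 1.53 = 12.47.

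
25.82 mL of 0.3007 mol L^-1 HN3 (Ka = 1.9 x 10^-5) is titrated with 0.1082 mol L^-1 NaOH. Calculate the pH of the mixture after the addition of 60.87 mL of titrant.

Initial n(HN3) = 0.3007 x 0.02582 = 0.007764 mol.
n(NaOH) added = 0.1082 x 0.06087 = 0.006586 mol, converting that many moles of HN3 to N3-.
Remaining n(HN3) = 0.001178 mol; n(N3-) = 0.006586 mol.
By Henderson-Hasselbalch, pH = pKa + log([A^-]/[HA]) = 4.72 + log(0.006586/0.001178) = 4.72 + (+0.75) = 5.47.

5.47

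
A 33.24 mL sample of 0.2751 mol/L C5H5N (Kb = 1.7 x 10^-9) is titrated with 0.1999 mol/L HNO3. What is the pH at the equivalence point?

3.08

n(C5H5N) = 0.2751 x 0.03324 = 0.009144 mol; V(HNO3) at equivalence = 0.009144/0.1999 = 0.04574 L.
At equivalence the base is fully converted to C5H5NH+; total volume = 0.07898 L, so [C5H5NH+] = 0.009144/0.07898 = 0.1158 M.
Ka(C5H5NH+) = Kw/Kb = 1.0e-14 / 1.7 x 10^-9 = 5.88e-6.
[H^+] = sqrt(Ka x [C5H5NH+]) = sqrt(5.88e-6 x 0.1158) = 0.000825 M.
pH = -log(0.000825) = 3.08.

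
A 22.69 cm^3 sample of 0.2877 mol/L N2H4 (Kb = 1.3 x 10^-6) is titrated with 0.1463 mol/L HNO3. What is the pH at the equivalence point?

4.56

n(N2H4) = 0.2877 x 0.02269 = 0.006528 mol; V(HNO3) at equivalence = 0.006528/0.1463 = 0.04462 L.
At equivalence the base is fully converted to N2H5+; total volume = 0.06731 L, so [N2H5+] = 0.006528/0.06731 = 0.09698 M.
Ka(N2H5+) = Kw/Kb = 1.0e-14 / 1.3 x 10^-6 = 7.69e-9.
[H^+] = sqrt(Ka x [N2H5+]) = sqrt(7.69e-9 x 0.09698) = 2.73e-5 M.
pH = -log(2.73e-5) = 4.56.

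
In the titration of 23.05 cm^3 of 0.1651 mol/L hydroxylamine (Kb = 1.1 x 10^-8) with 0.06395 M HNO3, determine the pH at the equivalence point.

3.69

n(NH2OH) = 0.1651 x 0.02305 = 0.003806 mol; V(HNO3) at equivalence = 0.003806/0.06395 = 0.05951 L.
At equivalence the base is fully converted to NH3OH+; total volume = 0.08256 L, so [NH3OH+] = 0.003806/0.08256 = 0.04610 M.
Ka(NH3OH+) = Kw/Kb = 1.0e-14 / 1.1 x 10^-8 = 9.09e-7.
[H^+] = sqrt(Ka x [NH3OH+]) = sqrt(9.09e-7 x 0.04610) = 0.000205 M.
pH = -log(0.000205) = 3.69.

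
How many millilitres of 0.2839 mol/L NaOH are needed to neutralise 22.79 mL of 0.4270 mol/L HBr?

n(HBr) = 0.4270 mol/L x 0.02279 L = 0.009731 mol.
At equivalence n(NaOH) = n(HBr) = 0.009731 mol.
V(NaOH) = 0.009731 / 0.2839 = 0.03428 L = 34.3 mL.

34.3 mL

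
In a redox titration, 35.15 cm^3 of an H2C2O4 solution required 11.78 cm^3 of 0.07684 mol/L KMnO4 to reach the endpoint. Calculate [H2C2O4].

0.0644 M

n(KMnO4) = 0.07684 x 0.01178 = 0.0009052 mol.
From the balanced equation, 2 mol KMnO4 reacts with 5 mol H2C2O4, so n(H2C2O4) = 0.0009052 x 5/2 = 0.002263 mol.
[H2C2O4] = 0.002263 / 0.03515 L = 0.0644 M.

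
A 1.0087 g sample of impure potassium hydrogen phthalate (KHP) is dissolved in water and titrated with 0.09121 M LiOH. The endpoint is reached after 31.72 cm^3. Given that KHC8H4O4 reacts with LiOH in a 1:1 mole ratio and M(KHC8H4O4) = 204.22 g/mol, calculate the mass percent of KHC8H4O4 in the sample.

58.6%

n(LiOH) = 0.09121 x 0.03172 = 0.002893 mol.
n(KHC8H4O4) = 0.002893 / 1 = 0.002893 mol.
mass of KHC8H4O4 = 0.002893 x 204.22 = 0.5908 g.
% purity = 0.5908 / 1.0087 x 100 = 58.6%.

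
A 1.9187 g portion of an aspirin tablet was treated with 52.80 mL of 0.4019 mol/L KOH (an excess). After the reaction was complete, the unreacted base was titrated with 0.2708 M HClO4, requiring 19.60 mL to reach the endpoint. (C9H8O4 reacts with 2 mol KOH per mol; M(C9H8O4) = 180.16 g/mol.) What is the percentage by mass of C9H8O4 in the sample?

Total n(KOH) added = 0.4019 x 0.05280 = 0.02122 mol.
n(HClO4) used = 0.2708 x 0.01960 = 0.005308 mol, which equals the excess n(KOH).
So n(KOH) consumed by the sample = 0.02122 - 0.005308 = 0.01591 mol.
n(C9H8O4) = 0.01591 / 2 = 0.007956 mol.
mass C9H8O4 = 0.007956 x 180.16 = 1.433 g, so %C9H8O4 = 1.433/1.9187 x 100 = 74.7%.

74.7%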